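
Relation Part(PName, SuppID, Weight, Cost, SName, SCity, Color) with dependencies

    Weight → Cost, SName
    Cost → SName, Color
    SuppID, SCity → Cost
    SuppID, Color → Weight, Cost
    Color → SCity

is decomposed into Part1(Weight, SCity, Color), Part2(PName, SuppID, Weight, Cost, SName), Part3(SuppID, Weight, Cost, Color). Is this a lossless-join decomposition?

Yes

Chase test. Columns are PName, SuppID, Weight, Cost, SName, SCity, Color; row i has aⱼ where attribute j ∈ Parti, else bᵢⱼ.
Initial tableau (one row per fragment):
  row 1: b11 b12 a3 b14 b15 a6 a7
  row 2: a1 a2 a3 a4 a5 b26 b27
  row 3: b31 a2 a3 a4 b35 b36 a7
Rows 1 and 2 agree on Weight; apply Weight→Cost, SName and equate their Cost, SName entries.
Rows 1 and 3 agree on Weight; apply Weight→Cost, SName and equate their Cost, SName entries.
Rows 1 and 2 agree on Cost; apply Cost→SName, Color and equate their SName, Color entries.
Rows 1 and 2 agree on Color; apply Color→SCity and equate their SCity entries.
Rows 1 and 3 agree on Color; apply Color→SCity and equate their SCity entries.
Row 2 is now all distinguished symbols — the join is lossless.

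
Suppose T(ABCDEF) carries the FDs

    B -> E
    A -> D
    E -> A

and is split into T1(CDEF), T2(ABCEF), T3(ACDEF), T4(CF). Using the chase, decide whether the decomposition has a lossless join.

Yes

Chase test. Columns are ABCDEF; row i has aⱼ where attribute j ∈ Ti, else bᵢⱼ.
Initial tableau (one row per fragment):
  row 1: b11 b12 a3 a4 a5 a6
  row 2: a1 a2 a3 b24 a5 a6
  row 3: a1 b32 a3 a4 a5 a6
  row 4: b41 b42 a3 b44 b45 a6
Rows 2 and 3 agree on A; apply A→D and equate their D entries.
Rows 1 and 2 agree on E; apply E→A and equate their A entries.
Row 2 is now all distinguished symbols — the join is lossless.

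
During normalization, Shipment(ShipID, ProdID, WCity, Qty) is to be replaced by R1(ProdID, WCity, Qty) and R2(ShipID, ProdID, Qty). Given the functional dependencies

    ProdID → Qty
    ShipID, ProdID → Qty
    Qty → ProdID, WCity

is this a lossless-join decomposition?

Yes

Common attributes: R1 ∩ R2 = {ProdID, Qty}.
Closure of {ProdID, Qty}: Qty → ProdID, WCity applies, adding WCity. So (ProdID, Qty)⁺ = {ProdID, WCity, Qty}.
This closure contains every attribute of R1, so R1 ∩ R2 → R1. The join is lossless.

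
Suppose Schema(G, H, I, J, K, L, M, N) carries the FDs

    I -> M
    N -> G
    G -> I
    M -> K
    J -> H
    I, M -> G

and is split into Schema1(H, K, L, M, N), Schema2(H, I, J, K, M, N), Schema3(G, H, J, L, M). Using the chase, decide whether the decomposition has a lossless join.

No

Chase test. Columns are G, H, I, J, K, L, M, N; row i has aⱼ where attribute j ∈ Schemai, else bᵢⱼ.
Initial tableau (one row per fragment):
  row 1: b11 a2 b13 b14 a5 a6 a7 a8
  row 2: b21 a2 a3 a4 a5 b26 a7 a8
  row 3: a1 a2 b33 a4 b35 a6 a7 b38
Rows 1 and 2 agree on N; apply N→G and equate their G entries.
Rows 1 and 2 agree on G; apply G→I and equate their I entries.
Rows 1 and 3 agree on M; apply M→K and equate their K entries.
No row becomes fully distinguished — the join is lossy.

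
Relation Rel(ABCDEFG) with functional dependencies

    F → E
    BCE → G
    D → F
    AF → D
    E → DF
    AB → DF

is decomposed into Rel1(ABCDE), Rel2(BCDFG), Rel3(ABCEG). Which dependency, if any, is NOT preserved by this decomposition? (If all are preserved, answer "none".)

none

F → E: restricted closure across fragments reaches E.
BCE → G lies within Rel3.
D → F lies within Rel2.
AF → D: restricted closure across fragments reaches D.
E → DF: restricted closure across fragments reaches DF.
AB → DF: restricted closure across fragments reaches DF.
Every dependency is enforceable on the fragments, so the decomposition is dependency-preserving.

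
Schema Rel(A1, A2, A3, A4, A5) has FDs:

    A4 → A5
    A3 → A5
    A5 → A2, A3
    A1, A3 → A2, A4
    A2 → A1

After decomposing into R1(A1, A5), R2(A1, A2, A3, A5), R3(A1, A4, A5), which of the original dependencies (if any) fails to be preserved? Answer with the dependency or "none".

A4 → A5 lies within R3.
A3 → A5 lies within R2.
A5 → A2, A3 lies within R2.
A1, A3 → A2, A4: restricted closure across fragments reaches A2, A4.
A2 → A1 lies within R2.
Every dependency is enforceable on the fragments, so the decomposition is dependency-preserving.

none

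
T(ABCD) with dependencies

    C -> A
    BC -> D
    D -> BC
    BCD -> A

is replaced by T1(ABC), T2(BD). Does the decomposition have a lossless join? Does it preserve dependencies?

lossy and not dependency-preserving

Lossless test: (B)⁺ = {B}, which is a superkey of neither fragment — lossy.
Dependency preservation: the restricted closure of {BC} across the fragments never reaches {D}, so BC → D cannot be enforced without a join — not preserved.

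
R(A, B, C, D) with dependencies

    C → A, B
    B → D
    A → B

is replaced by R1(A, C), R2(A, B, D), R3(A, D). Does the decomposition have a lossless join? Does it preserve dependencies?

lossless and dependency-preserving

Lossless test (chase): Rows 1 and 2 agree on A; apply A→B and equate their B entries. Rows 1 and 3 agree on A; apply A→B and equate their B entries. Rows 1 and 2 agree on B; apply B→D and equate their D entries. Row 1 is now all distinguished symbols — the join is lossless.
Dependency preservation: C → A, B is not contained in any single fragment, but the restricted closure of its left-hand side across the fragments still reaches the right-hand side; the remaining FDs each lie inside some fragment. All dependencies are preserved.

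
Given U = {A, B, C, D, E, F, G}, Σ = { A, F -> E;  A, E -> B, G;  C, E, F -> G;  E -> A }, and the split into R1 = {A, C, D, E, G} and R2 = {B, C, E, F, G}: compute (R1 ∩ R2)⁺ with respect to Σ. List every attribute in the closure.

R1 ∩ R2 = {C, E, G}.
E → A applies, adding A
A, E → B, G applies, adding B
Closure: {A, B, C, E, G}.

A, B, C, E, G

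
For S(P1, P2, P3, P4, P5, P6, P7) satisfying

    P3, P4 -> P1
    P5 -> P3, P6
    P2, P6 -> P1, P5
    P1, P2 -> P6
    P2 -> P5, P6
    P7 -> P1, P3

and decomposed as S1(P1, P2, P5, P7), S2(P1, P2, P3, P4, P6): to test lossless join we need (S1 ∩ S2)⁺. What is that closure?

P1, P2, P3, P5, P6

S1 ∩ S2 = {P1, P2}.
P1, P2 → P6 applies, adding P6
P2 → P5, P6 applies, adding P5
P5 → P3, P6 applies, adding P3
Closure: {P1, P2, P3, P5, P6}.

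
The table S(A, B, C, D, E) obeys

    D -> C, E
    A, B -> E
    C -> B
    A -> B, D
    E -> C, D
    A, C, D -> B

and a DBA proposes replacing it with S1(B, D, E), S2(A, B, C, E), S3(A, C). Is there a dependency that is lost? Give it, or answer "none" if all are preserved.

D → C, E: restricted closure across fragments reaches C, E.
A, B → E lies within S2.
C → B lies within S2.
A → B, D: restricted closure across fragments reaches B, D.
E → C, D: restricted closure across fragments reaches C, D.
A, C, D → B: restricted closure across fragments reaches B.
Every dependency is enforceable on the fragments, so the decomposition is dependency-preserving.

none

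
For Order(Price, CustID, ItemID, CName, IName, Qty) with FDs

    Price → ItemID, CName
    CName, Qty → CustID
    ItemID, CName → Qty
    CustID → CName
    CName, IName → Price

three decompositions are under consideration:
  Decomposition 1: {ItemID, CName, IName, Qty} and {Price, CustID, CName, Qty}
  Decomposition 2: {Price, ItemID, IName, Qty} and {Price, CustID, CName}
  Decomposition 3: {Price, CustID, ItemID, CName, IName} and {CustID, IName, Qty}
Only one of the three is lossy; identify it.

Decomposition 1: common = {CName, Qty}, closure = {CustID, CName, Qty} → lossy.
Decomposition 2: common = {Price}, closure = {Price, CustID, ItemID, CName, Qty} → lossless.
Decomposition 3: common = {CustID, IName}, closure = {Price, CustID, ItemID, CName, IName, Qty} → lossless.

Decomposition 1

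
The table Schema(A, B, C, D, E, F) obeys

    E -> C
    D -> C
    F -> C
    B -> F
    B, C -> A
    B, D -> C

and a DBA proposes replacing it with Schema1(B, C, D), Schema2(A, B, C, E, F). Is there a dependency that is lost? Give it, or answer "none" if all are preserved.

E → C lies within Schema2.
D → C lies within Schema1.
F → C lies within Schema2.
B → F lies within Schema2.
B, C → A lies within Schema2.
B, D → C lies within Schema1.
Every dependency is enforceable on the fragments, so the decomposition is dependency-preserving.

none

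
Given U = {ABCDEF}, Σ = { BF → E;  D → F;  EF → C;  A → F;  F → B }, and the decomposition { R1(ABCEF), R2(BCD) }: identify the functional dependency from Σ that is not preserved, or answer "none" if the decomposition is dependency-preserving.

Check D → F: no single fragment contains all of {DF}, and the restricted closure of {D} across the fragments never reaches {F}.
BF → E is preserved.
EF → C is preserved.
A → F is preserved.
F → B is preserved.

D → F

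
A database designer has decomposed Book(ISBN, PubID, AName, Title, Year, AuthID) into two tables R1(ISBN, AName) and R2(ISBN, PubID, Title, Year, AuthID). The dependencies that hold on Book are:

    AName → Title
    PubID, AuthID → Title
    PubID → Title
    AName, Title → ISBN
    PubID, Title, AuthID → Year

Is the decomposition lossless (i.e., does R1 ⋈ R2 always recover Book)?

Common attributes: R1 ∩ R2 = {ISBN}.
No dependency enlarges {ISBN}, so (ISBN)⁺ = {ISBN}.
The closure contains neither all of R1 = {ISBN, AName} nor all of R2 = {ISBN, PubID, Title, Year, AuthID}, so the common attributes are not a superkey of either fragment. The join is lossy.

No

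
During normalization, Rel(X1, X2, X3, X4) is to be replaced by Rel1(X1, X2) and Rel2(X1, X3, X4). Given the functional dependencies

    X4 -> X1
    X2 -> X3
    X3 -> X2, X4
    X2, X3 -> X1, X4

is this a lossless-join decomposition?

No

Common attributes: Rel1 ∩ Rel2 = {X1}.
No dependency enlarges {X1}, so (X1)⁺ = {X1}.
The closure contains neither all of Rel1 = {X1, X2} nor all of Rel2 = {X1, X3, X4}, so the common attributes are not a superkey of either fragment. The join is lossy.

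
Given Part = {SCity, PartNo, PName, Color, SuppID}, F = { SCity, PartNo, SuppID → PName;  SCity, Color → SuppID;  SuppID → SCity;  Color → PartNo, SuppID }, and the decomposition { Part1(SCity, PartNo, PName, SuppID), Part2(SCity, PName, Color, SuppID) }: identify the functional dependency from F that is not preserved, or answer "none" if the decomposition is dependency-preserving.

Color → PartNo, SuppID

Check Color → PartNo, SuppID: no single fragment contains all of {PartNo, Color, SuppID}, and the restricted closure of {Color} across the fragments never reaches {PartNo, SuppID}.
SCity, PartNo, SuppID → PName is preserved.
SCity, Color → SuppID is preserved.
SuppID → SCity is preserved.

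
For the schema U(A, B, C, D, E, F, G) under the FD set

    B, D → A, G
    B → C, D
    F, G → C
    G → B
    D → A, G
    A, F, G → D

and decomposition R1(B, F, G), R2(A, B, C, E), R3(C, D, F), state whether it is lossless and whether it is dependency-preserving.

lossy and not dependency-preserving

Lossless test (chase): Rows 1 and 2 agree on B; apply B→C, D and equate their C, D entries. Rows 1 and 2 agree on D; apply D→A, G and equate their A, G entries. No row becomes fully distinguished — the join is lossy.
Dependency preservation: the restricted closure of {B} across the fragments never reaches {C, D}, so B → C, D cannot be enforced without a join — not preserved.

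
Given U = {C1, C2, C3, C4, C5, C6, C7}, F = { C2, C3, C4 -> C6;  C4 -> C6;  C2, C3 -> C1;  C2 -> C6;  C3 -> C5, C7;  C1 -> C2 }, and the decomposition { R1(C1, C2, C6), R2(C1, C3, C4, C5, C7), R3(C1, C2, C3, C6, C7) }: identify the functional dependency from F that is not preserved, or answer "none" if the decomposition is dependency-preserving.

Check C4 → C6: no single fragment contains all of {C4, C6}, and the restricted closure of {C4} across the fragments never reaches {C6}.
C2, C3, C4 → C6 is preserved.
C2, C3 → C1 is preserved.
C2 → C6 is preserved.
C3 → C5, C7 is preserved.
C1 → C2 is preserved.

C4 -> C6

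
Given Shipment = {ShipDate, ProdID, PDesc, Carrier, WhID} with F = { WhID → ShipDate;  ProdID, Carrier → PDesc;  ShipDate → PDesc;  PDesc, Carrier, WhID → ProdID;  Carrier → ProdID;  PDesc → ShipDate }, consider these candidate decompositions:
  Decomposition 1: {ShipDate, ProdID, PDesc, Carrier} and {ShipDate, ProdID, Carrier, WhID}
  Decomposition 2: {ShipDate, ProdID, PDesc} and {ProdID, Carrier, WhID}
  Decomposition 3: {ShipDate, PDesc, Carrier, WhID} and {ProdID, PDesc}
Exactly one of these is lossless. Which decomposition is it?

Decomposition 1: common = {ShipDate, ProdID, Carrier}, closure = {ShipDate, ProdID, PDesc, Carrier} → lossless.
Decomposition 2: common = {ProdID}, closure = {ProdID} → lossy.
Decomposition 3: common = {PDesc}, closure = {ShipDate, PDesc} → lossy.

Decomposition 1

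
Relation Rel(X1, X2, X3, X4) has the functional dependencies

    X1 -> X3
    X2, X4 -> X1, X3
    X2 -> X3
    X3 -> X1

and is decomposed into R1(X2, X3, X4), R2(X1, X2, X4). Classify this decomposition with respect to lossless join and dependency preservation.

lossless but not dependency-preserving

Lossless test: (X2, X4)⁺ = {X1, X2, X3, X4}, which contains all of one fragment — lossless.
Dependency preservation: the restricted closure of {X1} across the fragments never reaches {X3}, so X1 → X3 cannot be enforced without a join — not preserved.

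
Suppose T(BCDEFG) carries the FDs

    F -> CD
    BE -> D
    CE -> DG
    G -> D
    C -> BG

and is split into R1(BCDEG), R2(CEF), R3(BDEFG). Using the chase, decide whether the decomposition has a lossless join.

Yes

Chase test. Columns are BCDEFG; row i has aⱼ where attribute j ∈ Ri, else bᵢⱼ.
Initial tableau (one row per fragment):
  row 1: a1 a2 a3 a4 b15 a6
  row 2: b21 a2 b23 a4 a5 b26
  row 3: a1 b32 a3 a4 a5 a6
Rows 2 and 3 agree on F; apply F→CD and equate their CD entries.
Rows 1 and 2 agree on CE; apply CE→DG and equate their DG entries.
Rows 1 and 2 agree on C; apply C→BG and equate their BG entries.
Row 2 is now all distinguished symbols — the join is lossless.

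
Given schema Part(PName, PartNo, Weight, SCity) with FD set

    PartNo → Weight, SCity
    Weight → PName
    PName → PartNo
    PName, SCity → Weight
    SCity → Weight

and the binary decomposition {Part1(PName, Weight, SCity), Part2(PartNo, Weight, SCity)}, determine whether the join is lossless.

Common attributes: Part1 ∩ Part2 = {Weight, SCity}.
Closure of {Weight, SCity}: Weight → PName applies, adding PName; PName → PartNo applies, adding PartNo. So (Weight, SCity)⁺ = {PName, PartNo, Weight, SCity}.
This closure contains every attribute of Part1, so Part1 ∩ Part2 → Part1. The join is lossless.

Yes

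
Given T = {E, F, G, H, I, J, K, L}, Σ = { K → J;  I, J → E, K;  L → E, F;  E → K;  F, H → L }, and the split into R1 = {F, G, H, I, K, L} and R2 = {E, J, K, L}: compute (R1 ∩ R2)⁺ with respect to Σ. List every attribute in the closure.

R1 ∩ R2 = {K, L}.
K → J applies, adding J
L → E, F applies, adding E, F
Closure: {E, F, J, K, L}.

E, F, J, K, L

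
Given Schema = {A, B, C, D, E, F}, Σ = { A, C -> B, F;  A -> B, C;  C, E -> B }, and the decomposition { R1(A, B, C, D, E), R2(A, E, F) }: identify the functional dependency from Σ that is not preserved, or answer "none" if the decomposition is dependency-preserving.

A, C → B, F: restricted closure across fragments reaches B, F.
A → B, C lies within R1.
C, E → B lies within R1.
Every dependency is enforceable on the fragments, so the decomposition is dependency-preserving.

none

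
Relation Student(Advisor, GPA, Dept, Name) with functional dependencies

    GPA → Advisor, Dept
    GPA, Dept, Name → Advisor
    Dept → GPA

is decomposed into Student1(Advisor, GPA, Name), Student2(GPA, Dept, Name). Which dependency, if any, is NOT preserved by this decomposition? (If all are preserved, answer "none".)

none

GPA → Advisor, Dept: restricted closure across fragments reaches Advisor, Dept.
GPA, Dept, Name → Advisor: restricted closure across fragments reaches Advisor.
Dept → GPA lies within Student2.
Every dependency is enforceable on the fragments, so the decomposition is dependency-preserving.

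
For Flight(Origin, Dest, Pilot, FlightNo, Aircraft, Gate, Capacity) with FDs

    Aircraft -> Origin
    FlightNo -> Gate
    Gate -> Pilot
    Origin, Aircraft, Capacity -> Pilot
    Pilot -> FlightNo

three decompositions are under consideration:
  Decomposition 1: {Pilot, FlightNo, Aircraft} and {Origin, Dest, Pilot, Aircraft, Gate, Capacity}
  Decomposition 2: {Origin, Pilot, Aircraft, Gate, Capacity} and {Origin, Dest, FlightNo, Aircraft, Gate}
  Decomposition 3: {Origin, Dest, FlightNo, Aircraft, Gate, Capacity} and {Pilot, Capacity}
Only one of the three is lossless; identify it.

Decomposition 1

Decomposition 1: common = {Pilot, Aircraft}, closure = {Origin, Pilot, FlightNo, Aircraft, Gate} → lossless.
Decomposition 2: common = {Origin, Aircraft, Gate}, closure = {Origin, Pilot, FlightNo, Aircraft, Gate} → lossy.
Decomposition 3: common = {Capacity}, closure = {Capacity} → lossy.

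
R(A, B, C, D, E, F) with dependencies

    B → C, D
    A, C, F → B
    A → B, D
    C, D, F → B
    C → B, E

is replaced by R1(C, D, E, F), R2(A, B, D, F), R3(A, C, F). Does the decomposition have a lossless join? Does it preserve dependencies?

lossless but not dependency-preserving

Lossless test (chase): Rows 2 and 3 agree on A; apply A→B, D and equate their B, D entries. Rows 1 and 3 agree on C, D, F; apply C, D, F→B and equate their B entries. Rows 1 and 3 agree on C; apply C→B, E and equate their B, E entries. Rows 1 and 2 agree on B; apply B→C, D and equate their C, D entries. Rows 1 and 2 agree on C; apply C→B, E and equate their B, E entries. Row 2 is now all distinguished symbols — the join is lossless.
Dependency preservation: the restricted closure of {B} across the fragments never reaches {C, D}, so B → C, D cannot be enforced without a join — not preserved.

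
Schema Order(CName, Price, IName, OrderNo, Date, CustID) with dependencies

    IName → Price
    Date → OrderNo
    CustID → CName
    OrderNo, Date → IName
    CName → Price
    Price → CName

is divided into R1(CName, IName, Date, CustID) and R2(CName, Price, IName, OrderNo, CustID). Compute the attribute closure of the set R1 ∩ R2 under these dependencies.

R1 ∩ R2 = {CName, IName, CustID}.
IName → Price applies, adding Price
Closure: {CName, Price, IName, CustID}.

CName, Price, IName, CustID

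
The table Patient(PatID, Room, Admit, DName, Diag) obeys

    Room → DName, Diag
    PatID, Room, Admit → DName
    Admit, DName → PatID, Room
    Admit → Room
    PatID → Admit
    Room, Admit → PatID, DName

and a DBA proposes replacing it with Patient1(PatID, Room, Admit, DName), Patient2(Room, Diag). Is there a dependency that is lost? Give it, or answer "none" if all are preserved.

Room → DName, Diag: restricted closure across fragments reaches DName, Diag.
PatID, Room, Admit → DName lies within Patient1.
Admit, DName → PatID, Room lies within Patient1.
Admit → Room lies within Patient1.
PatID → Admit lies within Patient1.
Room, Admit → PatID, DName lies within Patient1.
Every dependency is enforceable on the fragments, so the decomposition is dependency-preserving.

none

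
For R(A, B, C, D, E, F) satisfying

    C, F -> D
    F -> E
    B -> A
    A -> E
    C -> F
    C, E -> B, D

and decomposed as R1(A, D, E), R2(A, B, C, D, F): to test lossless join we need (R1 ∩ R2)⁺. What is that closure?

A, D, E

R1 ∩ R2 = {A, D}.
A → E applies, adding E
Closure: {A, D, E}.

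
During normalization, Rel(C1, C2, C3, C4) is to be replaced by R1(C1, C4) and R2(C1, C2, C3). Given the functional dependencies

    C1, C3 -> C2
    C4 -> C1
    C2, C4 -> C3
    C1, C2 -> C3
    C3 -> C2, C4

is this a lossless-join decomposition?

Common attributes: R1 ∩ R2 = {C1}.
No dependency enlarges {C1}, so (C1)⁺ = {C1}.
The closure contains neither all of R1 = {C1, C4} nor all of R2 = {C1, C2, C3}, so the common attributes are not a superkey of either fragment. The join is lossy.

No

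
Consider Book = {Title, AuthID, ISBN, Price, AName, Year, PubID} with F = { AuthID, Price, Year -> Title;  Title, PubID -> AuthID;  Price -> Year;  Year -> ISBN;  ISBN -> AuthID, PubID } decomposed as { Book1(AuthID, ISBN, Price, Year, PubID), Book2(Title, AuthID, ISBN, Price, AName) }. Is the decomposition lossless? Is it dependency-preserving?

Lossless test: (AuthID, ISBN, Price)⁺ = {Title, AuthID, ISBN, Price, Year, PubID}, which contains all of one fragment — lossless.
Dependency preservation: the restricted closure of {Title, PubID} across the fragments never reaches {AuthID}, so Title, PubID → AuthID cannot be enforced without a join — not preserved.

lossless but not dependency-preserving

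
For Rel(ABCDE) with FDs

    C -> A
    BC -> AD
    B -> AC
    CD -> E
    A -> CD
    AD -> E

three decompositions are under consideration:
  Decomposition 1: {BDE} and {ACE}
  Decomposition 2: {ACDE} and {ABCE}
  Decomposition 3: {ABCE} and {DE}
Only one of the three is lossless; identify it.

Decomposition 2

Decomposition 1: common = {E}, closure = {E} → lossy.
Decomposition 2: common = {ACE}, closure = {ACDE} → lossless.
Decomposition 3: common = {E}, closure = {E} → lossy.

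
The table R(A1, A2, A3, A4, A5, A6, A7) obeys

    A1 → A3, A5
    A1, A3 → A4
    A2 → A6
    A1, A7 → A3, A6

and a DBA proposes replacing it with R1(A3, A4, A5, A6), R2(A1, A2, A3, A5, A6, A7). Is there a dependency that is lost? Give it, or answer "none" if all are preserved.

A1, A3 → A4

Check A1, A3 → A4: no single fragment contains all of {A1, A3, A4}, and the restricted closure of {A1, A3} across the fragments never reaches {A4}.
A1 → A3, A5 is preserved.
A2 → A6 is preserved.
A1, A7 → A3, A6 is preserved.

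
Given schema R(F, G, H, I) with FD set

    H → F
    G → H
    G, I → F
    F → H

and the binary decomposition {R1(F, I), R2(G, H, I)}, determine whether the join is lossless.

Common attributes: R1 ∩ R2 = {I}.
No dependency enlarges {I}, so (I)⁺ = {I}.
The closure contains neither all of R1 = {F, I} nor all of R2 = {G, H, I}, so the common attributes are not a superkey of either fragment. The join is lossy.

No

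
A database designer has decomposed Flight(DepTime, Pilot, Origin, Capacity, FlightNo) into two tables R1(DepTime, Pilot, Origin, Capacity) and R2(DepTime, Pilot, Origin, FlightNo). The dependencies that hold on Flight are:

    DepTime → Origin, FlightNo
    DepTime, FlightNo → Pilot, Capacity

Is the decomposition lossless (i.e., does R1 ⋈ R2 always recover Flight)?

Yes

Common attributes: R1 ∩ R2 = {DepTime, Pilot, Origin}.
Closure of {DepTime, Pilot, Origin}: DepTime → Origin, FlightNo applies, adding FlightNo; DepTime, FlightNo → Pilot, Capacity applies, adding Capacity. So (DepTime, Pilot, Origin)⁺ = {DepTime, Pilot, Origin, Capacity, FlightNo}.
This closure contains every attribute of R1, so R1 ∩ R2 → R1. The join is lossless.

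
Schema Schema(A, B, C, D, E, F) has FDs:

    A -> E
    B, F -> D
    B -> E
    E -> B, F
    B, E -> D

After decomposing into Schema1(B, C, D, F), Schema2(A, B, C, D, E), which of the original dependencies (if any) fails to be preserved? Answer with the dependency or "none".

A → E lies within Schema2.
B, F → D lies within Schema1.
B → E lies within Schema2.
E → B, F: restricted closure across fragments reaches B, F.
B, E → D lies within Schema2.
Every dependency is enforceable on the fragments, so the decomposition is dependency-preserving.

none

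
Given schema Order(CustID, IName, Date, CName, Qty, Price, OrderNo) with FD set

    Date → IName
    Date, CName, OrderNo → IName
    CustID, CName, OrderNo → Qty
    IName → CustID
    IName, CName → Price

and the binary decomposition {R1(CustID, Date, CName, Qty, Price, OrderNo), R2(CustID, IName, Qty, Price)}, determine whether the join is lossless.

Common attributes: R1 ∩ R2 = {CustID, Qty, Price}.
No dependency enlarges {CustID, Qty, Price}, so (CustID, Qty, Price)⁺ = {CustID, Qty, Price}.
The closure contains neither all of R1 = {CustID, Date, CName, Qty, Price, OrderNo} nor all of R2 = {CustID, IName, Qty, Price}, so the common attributes are not a superkey of either fragment. The join is lossy.

No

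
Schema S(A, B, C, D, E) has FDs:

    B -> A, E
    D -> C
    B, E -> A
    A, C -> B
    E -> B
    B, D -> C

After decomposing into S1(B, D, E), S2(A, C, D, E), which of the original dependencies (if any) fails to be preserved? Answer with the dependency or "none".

B → A, E: restricted closure across fragments reaches A, E.
D → C lies within S2.
B, E → A: restricted closure across fragments reaches A.
A, C → B: restricted closure across fragments reaches B.
E → B lies within S1.
B, D → C: restricted closure across fragments reaches C.
Every dependency is enforceable on the fragments, so the decomposition is dependency-preserving.

none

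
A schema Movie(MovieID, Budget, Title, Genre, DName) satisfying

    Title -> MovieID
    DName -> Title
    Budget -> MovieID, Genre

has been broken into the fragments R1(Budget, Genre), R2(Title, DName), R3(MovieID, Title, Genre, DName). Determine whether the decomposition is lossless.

Chase test. Columns are MovieID, Budget, Title, Genre, DName; row i has aⱼ where attribute j ∈ Ri, else bᵢⱼ.
Initial tableau (one row per fragment):
  row 1: b11 a2 b13 a4 b15
  row 2: b21 b22 a3 b24 a5
  row 3: a1 b32 a3 a4 a5
Rows 2 and 3 agree on Title; apply Title→MovieID and equate their MovieID entries.
No row becomes fully distinguished — the join is lossy.

No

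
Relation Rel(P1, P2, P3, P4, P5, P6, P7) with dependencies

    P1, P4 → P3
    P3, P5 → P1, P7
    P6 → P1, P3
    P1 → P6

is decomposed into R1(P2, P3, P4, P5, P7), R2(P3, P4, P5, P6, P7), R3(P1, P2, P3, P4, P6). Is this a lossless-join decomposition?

Chase test. Columns are P1, P2, P3, P4, P5, P6, P7; row i has aⱼ where attribute j ∈ Ri, else bᵢⱼ.
Initial tableau (one row per fragment):
  row 1: b11 a2 a3 a4 a5 b16 a7
  row 2: b21 b22 a3 a4 a5 a6 a7
  row 3: a1 a2 a3 a4 b35 a6 b37
Rows 1 and 2 agree on P3, P5; apply P3, P5→P1, P7 and equate their P1, P7 entries.
Rows 2 and 3 agree on P6; apply P6→P1, P3 and equate their P1, P3 entries.
Rows 1 and 2 agree on P1; apply P1→P6 and equate their P6 entries.
Row 1 is now all distinguished symbols — the join is lossless.

Yes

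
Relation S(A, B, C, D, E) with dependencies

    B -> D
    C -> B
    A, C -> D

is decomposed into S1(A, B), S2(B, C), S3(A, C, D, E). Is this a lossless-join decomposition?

Chase test. Columns are A, B, C, D, E; row i has aⱼ where attribute j ∈ Si, else bᵢⱼ.
Initial tableau (one row per fragment):
  row 1: a1 a2 b13 b14 b15
  row 2: b21 a2 a3 b24 b25
  row 3: a1 b32 a3 a4 a5
Rows 1 and 2 agree on B; apply B→D and equate their D entries.
Rows 2 and 3 agree on C; apply C→B and equate their B entries.
Rows 1 and 3 agree on B; apply B→D and equate their D entries.
Row 3 is now all distinguished symbols — the join is lossless.

Yes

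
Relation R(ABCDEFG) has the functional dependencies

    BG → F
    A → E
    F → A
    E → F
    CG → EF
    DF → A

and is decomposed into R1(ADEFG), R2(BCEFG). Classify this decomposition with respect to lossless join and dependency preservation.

lossy but dependency-preserving

Lossless test: (EFG)⁺ = {AEFG}, which is a superkey of neither fragment — lossy.
Dependency preservation: every FD's attributes lie within a single fragment, so each can be enforced locally — preserved.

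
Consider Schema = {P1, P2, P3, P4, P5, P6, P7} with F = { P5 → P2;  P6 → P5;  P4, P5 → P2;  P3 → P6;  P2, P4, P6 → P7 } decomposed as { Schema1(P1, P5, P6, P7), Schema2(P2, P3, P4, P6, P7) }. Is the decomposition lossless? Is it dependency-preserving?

Lossless test: (P6, P7)⁺ = {P2, P5, P6, P7}, which is a superkey of neither fragment — lossy.
Dependency preservation: the restricted closure of {P5} across the fragments never reaches {P2}, so P5 → P2 cannot be enforced without a join — not preserved.

lossy and not dependency-preserving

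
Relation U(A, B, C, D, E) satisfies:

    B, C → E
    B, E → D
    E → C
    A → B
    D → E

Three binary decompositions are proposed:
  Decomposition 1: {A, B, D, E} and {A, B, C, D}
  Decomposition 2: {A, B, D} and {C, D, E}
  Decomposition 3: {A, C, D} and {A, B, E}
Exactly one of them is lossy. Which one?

Decomposition 3

Decomposition 1: common = {A, B, D}, closure = {A, B, C, D, E} → lossless.
Decomposition 2: common = {D}, closure = {C, D, E} → lossless.
Decomposition 3: common = {A}, closure = {A, B} → lossy.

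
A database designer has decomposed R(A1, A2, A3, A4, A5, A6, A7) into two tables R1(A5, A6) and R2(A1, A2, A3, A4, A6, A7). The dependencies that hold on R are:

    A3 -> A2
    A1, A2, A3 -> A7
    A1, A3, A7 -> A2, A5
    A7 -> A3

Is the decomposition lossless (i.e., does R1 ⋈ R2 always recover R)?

No

Common attributes: R1 ∩ R2 = {A6}.
No dependency enlarges {A6}, so (A6)⁺ = {A6}.
The closure contains neither all of R1 = {A5, A6} nor all of R2 = {A1, A2, A3, A4, A6, A7}, so the common attributes are not a superkey of either fragment. The join is lossy.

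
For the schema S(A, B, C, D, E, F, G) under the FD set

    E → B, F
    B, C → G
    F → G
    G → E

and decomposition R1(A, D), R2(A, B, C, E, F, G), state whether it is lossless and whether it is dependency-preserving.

lossy but dependency-preserving

Lossless test: (A)⁺ = {A}, which is a superkey of neither fragment — lossy.
Dependency preservation: every FD's attributes lie within a single fragment, so each can be enforced locally — preserved.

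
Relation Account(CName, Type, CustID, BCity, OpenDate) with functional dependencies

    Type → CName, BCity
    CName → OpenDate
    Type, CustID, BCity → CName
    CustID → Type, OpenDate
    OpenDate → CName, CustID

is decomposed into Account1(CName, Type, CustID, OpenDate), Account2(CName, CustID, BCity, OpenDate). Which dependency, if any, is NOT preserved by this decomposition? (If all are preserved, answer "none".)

none

Type → CName, BCity: restricted closure across fragments reaches CName, BCity.
CName → OpenDate lies within Account1.
Type, CustID, BCity → CName: restricted closure across fragments reaches CName.
CustID → Type, OpenDate lies within Account1.
OpenDate → CName, CustID lies within Account1.
Every dependency is enforceable on the fragments, so the decomposition is dependency-preserving.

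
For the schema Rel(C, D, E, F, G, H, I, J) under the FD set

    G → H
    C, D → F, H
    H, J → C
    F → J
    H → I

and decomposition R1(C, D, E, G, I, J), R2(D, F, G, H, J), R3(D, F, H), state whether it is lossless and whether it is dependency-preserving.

lossless but not dependency-preserving

Lossless test (chase): Rows 1 and 2 agree on G; apply G→H and equate their H entries. Rows 1 and 2 agree on H, J; apply H, J→C and equate their C entries. Rows 2 and 3 agree on F; apply F→J and equate their J entries. Rows 1 and 2 agree on H; apply H→I and equate their I entries. Rows 1 and 3 agree on H; apply H→I and equate their I entries. Rows 1 and 2 agree on C, D; apply C, D→F, H and equate their F, H entries. Rows 1 and 3 agree on H, J; apply H, J→C and equate their C entries. Row 1 is now all distinguished symbols — the join is lossless.
Dependency preservation: the restricted closure of {C, D} across the fragments never reaches {F, H}, so C, D → F, H cannot be enforced without a join — not preserved.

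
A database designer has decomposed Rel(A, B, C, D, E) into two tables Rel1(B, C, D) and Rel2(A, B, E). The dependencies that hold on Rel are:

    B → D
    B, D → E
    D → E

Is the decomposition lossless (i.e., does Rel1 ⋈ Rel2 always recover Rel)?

Common attributes: Rel1 ∩ Rel2 = {B}.
Closure of {B}: B → D applies, adding D; B, D → E applies, adding E. So (B)⁺ = {B, D, E}.
The closure contains neither all of Rel1 = {B, C, D} nor all of Rel2 = {A, B, E}, so the common attributes are not a superkey of either fragment. The join is lossy.

No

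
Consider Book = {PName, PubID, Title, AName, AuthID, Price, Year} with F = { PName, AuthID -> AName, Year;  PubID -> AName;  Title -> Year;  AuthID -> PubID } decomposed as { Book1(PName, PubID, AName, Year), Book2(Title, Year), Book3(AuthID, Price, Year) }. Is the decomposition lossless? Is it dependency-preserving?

Lossless test (chase): applying each FD to every pair of rows produces no changes in the tableau, so no row becomes fully distinguished — the join is lossy.
Dependency preservation: the restricted closure of {PName, AuthID} across the fragments never reaches {AName, Year}, so PName, AuthID → AName, Year cannot be enforced without a join — not preserved.

lossy and not dependency-preserving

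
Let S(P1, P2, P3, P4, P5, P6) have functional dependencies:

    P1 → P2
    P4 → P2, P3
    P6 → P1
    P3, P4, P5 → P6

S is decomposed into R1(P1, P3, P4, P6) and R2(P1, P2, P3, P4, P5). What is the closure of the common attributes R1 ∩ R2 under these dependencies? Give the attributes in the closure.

P1, P2, P3, P4

R1 ∩ R2 = {P1, P3, P4}.
P1 → P2 applies, adding P2
Closure: {P1, P2, P3, P4}.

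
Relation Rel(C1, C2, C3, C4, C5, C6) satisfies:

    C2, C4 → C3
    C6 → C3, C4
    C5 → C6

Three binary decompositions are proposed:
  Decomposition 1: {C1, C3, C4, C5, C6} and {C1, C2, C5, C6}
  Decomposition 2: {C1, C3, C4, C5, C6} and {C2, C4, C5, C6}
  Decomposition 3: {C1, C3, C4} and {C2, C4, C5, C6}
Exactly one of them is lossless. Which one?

Decomposition 1: common = {C1, C5, C6}, closure = {C1, C3, C4, C5, C6} → lossless.
Decomposition 2: common = {C4, C5, C6}, closure = {C3, C4, C5, C6} → lossy.
Decomposition 3: common = {C4}, closure = {C4} → lossy.

Decomposition 1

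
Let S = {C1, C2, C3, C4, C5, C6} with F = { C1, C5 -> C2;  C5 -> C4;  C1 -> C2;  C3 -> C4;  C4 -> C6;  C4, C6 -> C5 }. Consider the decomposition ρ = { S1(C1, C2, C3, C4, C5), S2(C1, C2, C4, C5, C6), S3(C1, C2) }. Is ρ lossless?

Chase test. Columns are C1, C2, C3, C4, C5, C6; row i has aⱼ where attribute j ∈ Si, else bᵢⱼ.
Initial tableau (one row per fragment):
  row 1: a1 a2 a3 a4 a5 b16
  row 2: a1 a2 b23 a4 a5 a6
  row 3: a1 a2 b33 b34 b35 b36
Rows 1 and 2 agree on C4; apply C4→C6 and equate their C6 entries.
Row 1 is now all distinguished symbols — the join is lossless.

Yes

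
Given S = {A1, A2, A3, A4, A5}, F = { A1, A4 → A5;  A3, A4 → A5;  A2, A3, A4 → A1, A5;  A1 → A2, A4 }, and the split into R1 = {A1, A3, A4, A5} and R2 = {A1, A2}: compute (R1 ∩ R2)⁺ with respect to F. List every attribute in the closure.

R1 ∩ R2 = {A1}.
A1 → A2, A4 applies, adding A2, A4
A1, A4 → A5 applies, adding A5
Closure: {A1, A2, A4, A5}.

A1, A2, A4, A5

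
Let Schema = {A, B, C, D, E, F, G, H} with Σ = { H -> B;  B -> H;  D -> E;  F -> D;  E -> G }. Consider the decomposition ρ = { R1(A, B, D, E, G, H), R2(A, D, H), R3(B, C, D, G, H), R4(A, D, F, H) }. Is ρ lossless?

Chase test. Columns are A, B, C, D, E, F, G, H; row i has aⱼ where attribute j ∈ Ri, else bᵢⱼ.
Initial tableau (one row per fragment):
  row 1: a1 a2 b13 a4 a5 b16 a7 a8
  row 2: a1 b22 b23 a4 b25 b26 b27 a8
  row 3: b31 a2 a3 a4 b35 b36 a7 a8
  row 4: a1 b42 b43 a4 b45 a6 b47 a8
Rows 1 and 2 agree on H; apply H→B and equate their B entries.
Rows 1 and 4 agree on H; apply H→B and equate their B entries.
Rows 1 and 2 agree on D; apply D→E and equate their E entries.
Rows 1 and 3 agree on D; apply D→E and equate their E entries.
Rows 1 and 4 agree on D; apply D→E and equate their E entries.
Rows 1 and 2 agree on E; apply E→G and equate their G entries.
Rows 1 and 4 agree on E; apply E→G and equate their G entries.
No row becomes fully distinguished — the join is lossy.

No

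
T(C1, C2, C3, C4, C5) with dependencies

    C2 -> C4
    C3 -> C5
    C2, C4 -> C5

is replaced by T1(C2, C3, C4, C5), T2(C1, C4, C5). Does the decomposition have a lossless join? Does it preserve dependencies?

Lossless test: (C4, C5)⁺ = {C4, C5}, which is a superkey of neither fragment — lossy.
Dependency preservation: every FD's attributes lie within a single fragment, so each can be enforced locally — preserved.

lossy but dependency-preserving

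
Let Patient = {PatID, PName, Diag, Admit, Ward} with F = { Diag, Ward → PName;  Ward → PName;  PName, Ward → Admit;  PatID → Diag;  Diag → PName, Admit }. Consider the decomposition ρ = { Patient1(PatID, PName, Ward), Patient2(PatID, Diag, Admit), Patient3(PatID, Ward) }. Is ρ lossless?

Chase test. Columns are PatID, PName, Diag, Admit, Ward; row i has aⱼ where attribute j ∈ Patienti, else bᵢⱼ.
Initial tableau (one row per fragment):
  row 1: a1 a2 b13 b14 a5
  row 2: a1 b22 a3 a4 b25
  row 3: a1 b32 b33 b34 a5
Rows 1 and 3 agree on Ward; apply Ward→PName and equate their PName entries.
Rows 1 and 3 agree on PName, Ward; apply PName, Ward→Admit and equate their Admit entries.
Rows 1 and 2 agree on PatID; apply PatID→Diag and equate their Diag entries.
Rows 1 and 3 agree on PatID; apply PatID→Diag and equate their Diag entries.
Rows 1 and 2 agree on Diag; apply Diag→PName, Admit and equate their PName, Admit entries.
Row 1 is now all distinguished symbols — the join is lossless.

Yes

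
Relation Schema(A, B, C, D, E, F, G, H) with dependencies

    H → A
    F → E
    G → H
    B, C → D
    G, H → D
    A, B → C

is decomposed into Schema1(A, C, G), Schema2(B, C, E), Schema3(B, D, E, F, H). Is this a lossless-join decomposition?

No

Chase test. Columns are A, B, C, D, E, F, G, H; row i has aⱼ where attribute j ∈ Schemai, else bᵢⱼ.
Initial tableau (one row per fragment):
  row 1: a1 b12 a3 b14 b15 b16 a7 b18
  row 2: b21 a2 a3 b24 a5 b26 b27 b28
  row 3: b31 a2 b33 a4 a5 a6 b37 a8
No row becomes fully distinguished — the join is lossy.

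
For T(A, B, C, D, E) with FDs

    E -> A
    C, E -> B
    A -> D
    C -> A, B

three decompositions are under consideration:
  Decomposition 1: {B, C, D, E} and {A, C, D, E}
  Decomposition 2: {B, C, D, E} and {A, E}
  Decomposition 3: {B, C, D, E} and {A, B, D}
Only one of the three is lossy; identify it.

Decomposition 3

Decomposition 1: common = {C, D, E}, closure = {A, B, C, D, E} → lossless.
Decomposition 2: common = {E}, closure = {A, D, E} → lossless.
Decomposition 3: common = {B, D}, closure = {B, D} → lossy.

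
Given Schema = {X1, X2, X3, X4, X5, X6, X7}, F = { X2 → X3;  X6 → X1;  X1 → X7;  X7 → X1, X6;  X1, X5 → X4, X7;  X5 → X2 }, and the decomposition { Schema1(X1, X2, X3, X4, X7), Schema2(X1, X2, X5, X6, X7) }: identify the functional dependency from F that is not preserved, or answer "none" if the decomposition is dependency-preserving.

X1, X5 → X4, X7

Check X1, X5 → X4, X7: no single fragment contains all of {X1, X4, X5, X7}, and the restricted closure of {X1, X5} across the fragments never reaches {X4, X7}.
X2 → X3 is preserved.
X6 → X1 is preserved.
X1 → X7 is preserved.
X7 → X1, X6 is preserved.
X5 → X2 is preserved.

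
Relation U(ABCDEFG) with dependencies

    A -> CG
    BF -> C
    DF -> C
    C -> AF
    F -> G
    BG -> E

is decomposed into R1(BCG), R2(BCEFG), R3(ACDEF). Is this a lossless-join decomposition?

Chase test. Columns are ABCDEFG; row i has aⱼ where attribute j ∈ Ri, else bᵢⱼ.
Initial tableau (one row per fragment):
  row 1: b11 a2 a3 b14 b15 b16 a7
  row 2: b21 a2 a3 b24 a5 a6 a7
  row 3: a1 b32 a3 a4 a5 a6 b37
Rows 1 and 2 agree on C; apply C→AF and equate their AF entries.
Rows 1 and 3 agree on C; apply C→AF and equate their AF entries.
Rows 1 and 3 agree on F; apply F→G and equate their G entries.
Rows 1 and 2 agree on BG; apply BG→E and equate their E entries.
No row becomes fully distinguished — the join is lossy.

No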